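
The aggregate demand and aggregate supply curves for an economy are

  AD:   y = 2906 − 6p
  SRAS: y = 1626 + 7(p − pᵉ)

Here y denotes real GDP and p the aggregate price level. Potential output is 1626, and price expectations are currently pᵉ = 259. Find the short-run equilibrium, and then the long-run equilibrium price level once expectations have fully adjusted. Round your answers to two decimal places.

Short run: p = 237.92, y = 1478.46. Long run: p = 213.33.

Short run: with pᵉ = 259, SRAS is y = 7p − 187. Setting AD = SRAS gives 3093 = 13p, so p = 237.92 and y = 2906 − 6p = 1478.46.
Output 1478.46 is below potential 1626, so over time expected prices fall and SRAS shifts right until y returns to 1626.
Long run: y = 1626 on the AD curve gives 1626 = 2906 − 6p, so p = 213.33.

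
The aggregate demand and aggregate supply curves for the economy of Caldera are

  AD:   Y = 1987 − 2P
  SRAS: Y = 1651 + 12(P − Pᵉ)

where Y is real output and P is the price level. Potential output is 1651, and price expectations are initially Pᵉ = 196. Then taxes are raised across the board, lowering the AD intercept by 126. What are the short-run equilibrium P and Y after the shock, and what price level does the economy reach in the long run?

Short run: P = 183, Y = 1495. Long run: P = 105.

AD shifts left: new AD is Y = 1861 − 2P. With Pᵉ = 196, SRAS is Y = 12P − 701.
Short run: 1861 − 2P = 12P − 701 gives 2562 = 14P, so P = 183 and Y = 1861 − 2·183 = 1495.
Y = 1495 is below potential 1651; expectations adjust and SRAS shifts right until Y = 1651.
Long run: on the new AD curve, 1651 = 1861 − 2P gives P = 105.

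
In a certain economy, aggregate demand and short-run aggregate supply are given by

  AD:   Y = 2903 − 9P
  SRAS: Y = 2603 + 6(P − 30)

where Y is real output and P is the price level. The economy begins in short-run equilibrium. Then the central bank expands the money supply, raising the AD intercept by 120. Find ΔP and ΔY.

ΔP = +8, ΔY = +48

This is a positive demand shock: AD shifts right.
New AD: Y = 3023 − 9P.
SRAS can be written Y = 2423 + 6P.
Set AD = SRAS: 3023 − 9P = 2423 + 6P, so 600 = 15P and P = 40.
Y = 3023 − 9·40 = 2663.
Initially P = 32, Y = 2615, so ΔP = +8 and ΔY = +48.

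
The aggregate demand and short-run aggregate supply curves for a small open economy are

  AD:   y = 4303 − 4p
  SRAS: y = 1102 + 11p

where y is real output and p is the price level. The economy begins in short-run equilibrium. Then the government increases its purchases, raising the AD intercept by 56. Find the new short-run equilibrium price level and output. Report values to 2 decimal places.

This is a positive demand shock: AD shifts right.
New AD: y = 4359 − 4p.
Set AD = SRAS: 4359 − 4p = 1102 + 11p, so 3257 = 15p and p = 217.13.
Substituting into AD, y = 3490.47.

p = 217.13, y = 3490.47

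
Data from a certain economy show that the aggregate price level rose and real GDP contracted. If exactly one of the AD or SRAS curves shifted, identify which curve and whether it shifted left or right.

P rose and Y fell. An AD shift moves P and Y in the same direction; an SRAS shift moves them in opposite directions.
Here P and Y moved in opposite directions, so the SRAS curve shifted.
Since Y fell, SRAS shifted left.

SRAS shifted left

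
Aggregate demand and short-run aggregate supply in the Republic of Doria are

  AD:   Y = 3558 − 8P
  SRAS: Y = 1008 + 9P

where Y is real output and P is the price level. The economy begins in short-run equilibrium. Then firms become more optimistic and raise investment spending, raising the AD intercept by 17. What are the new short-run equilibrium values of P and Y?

P = 151, Y = 2367

This is a positive demand shock: AD shifts right.
New AD: Y = 3575 − 8P.
Set AD = SRAS: 3575 − 8P = 1008 + 9P, so 2567 = 17P and P = 151.
Y = 3575 − 8·151 = 2367.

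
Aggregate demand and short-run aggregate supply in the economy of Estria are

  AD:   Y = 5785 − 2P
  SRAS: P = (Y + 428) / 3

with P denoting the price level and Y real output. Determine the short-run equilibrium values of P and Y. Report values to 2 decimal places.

Rearrange SRAS to Y = 3P − 428.
Set AD = SRAS: 5785 − 2P = 3P − 428, so 6213 = 5P and P = 1242.60.
Substituting into AD, Y = 5785 − 2P = 3299.80.

P = 1242.60, Y = 3299.80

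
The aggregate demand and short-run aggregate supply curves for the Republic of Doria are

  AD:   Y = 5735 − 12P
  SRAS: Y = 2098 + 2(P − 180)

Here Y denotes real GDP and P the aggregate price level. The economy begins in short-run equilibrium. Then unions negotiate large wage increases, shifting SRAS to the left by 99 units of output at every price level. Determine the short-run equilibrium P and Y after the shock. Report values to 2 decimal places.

This is a negative supply shock: SRAS shifts left.
New SRAS: Y = 1639 + 2P.
Set AD = SRAS: 5735 − 12P = 1639 + 2P, so 4096 = 14P and P = 292.57.
Substituting into AD, Y = 2224.14.

P = 292.57, Y = 2224.14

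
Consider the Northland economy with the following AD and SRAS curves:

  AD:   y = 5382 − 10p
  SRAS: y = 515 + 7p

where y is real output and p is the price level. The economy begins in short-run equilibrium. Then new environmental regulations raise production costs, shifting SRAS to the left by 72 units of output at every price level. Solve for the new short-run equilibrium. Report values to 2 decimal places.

p = 290.53, y = 2476.71

This is a negative supply shock: SRAS shifts left.
New SRAS: y = 443 + 7p.
Set AD = SRAS: 5382 − 10p = 443 + 7p, so 4939 = 17p and p = 290.53.
Substituting into AD, y = 2476.71.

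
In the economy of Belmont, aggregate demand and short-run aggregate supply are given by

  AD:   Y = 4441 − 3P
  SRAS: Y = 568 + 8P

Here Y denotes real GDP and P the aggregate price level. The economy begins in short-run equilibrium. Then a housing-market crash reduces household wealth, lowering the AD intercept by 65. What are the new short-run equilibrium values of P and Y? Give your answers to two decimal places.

P = 346.18, Y = 3337.45

This is a negative demand shock: AD shifts left.
New AD: Y = 4376 − 3P.
Set AD = SRAS: 4376 − 3P = 568 + 8P, so 3808 = 11P and P = 346.18.
Substituting into AD, Y = 3337.45.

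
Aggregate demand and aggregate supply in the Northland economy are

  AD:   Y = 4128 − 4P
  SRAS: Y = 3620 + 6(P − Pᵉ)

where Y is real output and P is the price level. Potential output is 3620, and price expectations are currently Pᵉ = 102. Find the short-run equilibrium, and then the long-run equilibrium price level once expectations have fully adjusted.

Short run: P = 112, Y = 3680. Long run: P = 127.

Short run: with Pᵉ = 102, SRAS is Y = 3008 + 6P. Setting AD = SRAS gives 1120 = 10P, so P = 112 and Y = 4128 − 4·112 = 3680.
Output 3680 is above potential 3620, so over time expected prices rise and SRAS shifts left until Y returns to 3620.
Long run: Y = 3620 on the AD curve gives 3620 = 4128 − 4P, so P = 127.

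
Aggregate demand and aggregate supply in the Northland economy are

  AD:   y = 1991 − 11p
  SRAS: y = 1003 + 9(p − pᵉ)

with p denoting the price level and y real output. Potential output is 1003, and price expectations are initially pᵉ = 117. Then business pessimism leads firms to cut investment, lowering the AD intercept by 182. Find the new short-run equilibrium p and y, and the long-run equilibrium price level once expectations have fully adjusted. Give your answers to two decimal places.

Short run: p = 92.95, y = 786.55. Long run: p = 73.27.

AD shifts left: new AD is y = 1809 − 11p. With pᵉ = 117, SRAS is y = 9p − 50.
Short run: 1809 − 11p = 9p − 50 gives 1859 = 20p, so p = 92.95 and y = 1809 − 11p = 786.55.
y = 786.55 is below potential 1003; expectations adjust and SRAS shifts right until y = 1003.
Long run: on the new AD curve, 1003 = 1809 − 11p gives p = 73.27.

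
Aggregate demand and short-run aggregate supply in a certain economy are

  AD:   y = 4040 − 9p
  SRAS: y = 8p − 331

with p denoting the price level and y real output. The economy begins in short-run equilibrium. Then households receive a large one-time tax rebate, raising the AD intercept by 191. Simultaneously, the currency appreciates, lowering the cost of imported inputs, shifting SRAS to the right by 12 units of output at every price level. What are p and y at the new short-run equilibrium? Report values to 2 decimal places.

After both shocks: AD is y = 4231 − 9p and SRAS is y = 8p − 319.
Setting them equal: 4550 = 17p, so p = 267.65.
Substituting into AD, y = 1822.18.

p = 267.65, y = 1822.18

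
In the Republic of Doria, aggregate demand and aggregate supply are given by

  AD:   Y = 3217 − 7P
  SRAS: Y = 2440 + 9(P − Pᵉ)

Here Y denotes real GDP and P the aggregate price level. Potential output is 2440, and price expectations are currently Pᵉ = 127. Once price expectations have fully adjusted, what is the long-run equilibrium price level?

Short run: with Pᵉ = 127, SRAS is Y = 1297 + 9P. Setting AD = SRAS gives 1920 = 16P, so P = 120 and Y = 3217 − 7·120 = 2377.
Output 2377 is below potential 2440, so over time expected prices fall and SRAS shifts right until Y returns to 2440.
Long run: Y = 2440 on the AD curve gives 2440 = 3217 − 7P, so P = 111.

Long-run P = 111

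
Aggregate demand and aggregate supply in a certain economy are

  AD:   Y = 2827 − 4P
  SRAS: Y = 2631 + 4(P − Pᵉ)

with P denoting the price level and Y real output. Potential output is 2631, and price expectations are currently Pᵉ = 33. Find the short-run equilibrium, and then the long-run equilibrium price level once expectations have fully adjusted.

Short run: with Pᵉ = 33, SRAS is Y = 2499 + 4P. Setting AD = SRAS gives 328 = 8P, so P = 41 and Y = 2827 − 4·41 = 2663.
Output 2663 is above potential 2631, so over time expected prices rise and SRAS shifts left until Y returns to 2631.
Long run: Y = 2631 on the AD curve gives 2631 = 2827 − 4P, so P = 49.

Short run: P = 41, Y = 2663. Long run: P = 49.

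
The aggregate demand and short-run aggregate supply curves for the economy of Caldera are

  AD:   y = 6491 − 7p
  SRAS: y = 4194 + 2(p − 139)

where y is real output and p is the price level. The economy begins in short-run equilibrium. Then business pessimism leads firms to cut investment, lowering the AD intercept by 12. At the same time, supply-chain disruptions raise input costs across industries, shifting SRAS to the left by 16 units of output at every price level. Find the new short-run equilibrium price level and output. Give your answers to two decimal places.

p = 286.56, y = 4473.11

After both shocks: AD is y = 6479 − 7p and SRAS is y = 3900 + 2p.
Setting them equal: 2579 = 9p, so p = 286.56.
Substituting into AD, y = 4473.11.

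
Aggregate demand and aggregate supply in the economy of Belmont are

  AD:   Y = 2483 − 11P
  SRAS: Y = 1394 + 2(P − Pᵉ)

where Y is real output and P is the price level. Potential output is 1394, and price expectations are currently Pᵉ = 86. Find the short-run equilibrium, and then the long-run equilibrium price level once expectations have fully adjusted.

Short run: with Pᵉ = 86, SRAS is Y = 1222 + 2P. Setting AD = SRAS gives 1261 = 13P, so P = 97 and Y = 2483 − 11·97 = 1416.
Output 1416 is above potential 1394, so over time expected prices rise and SRAS shifts left until Y returns to 1394.
Long run: Y = 1394 on the AD curve gives 1394 = 2483 − 11P, so P = 99.

Short run: P = 97, Y = 1416. Long run: P = 99.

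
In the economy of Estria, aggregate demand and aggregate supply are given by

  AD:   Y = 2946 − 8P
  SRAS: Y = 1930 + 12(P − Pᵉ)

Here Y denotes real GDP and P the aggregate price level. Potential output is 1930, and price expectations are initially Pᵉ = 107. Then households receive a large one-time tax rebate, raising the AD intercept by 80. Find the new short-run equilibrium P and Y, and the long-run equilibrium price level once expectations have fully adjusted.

Short run: P = 119, Y = 2074. Long run: P = 137.

AD shifts right: new AD is Y = 3026 − 8P. With Pᵉ = 107, SRAS is Y = 646 + 12P.
Short run: 3026 − 8P = 646 + 12P gives 2380 = 20P, so P = 119 and Y = 3026 − 8·119 = 2074.
Y = 2074 is above potential 1930; expectations adjust and SRAS shifts left until Y = 1930.
Long run: on the new AD curve, 1930 = 3026 − 8P gives P = 137.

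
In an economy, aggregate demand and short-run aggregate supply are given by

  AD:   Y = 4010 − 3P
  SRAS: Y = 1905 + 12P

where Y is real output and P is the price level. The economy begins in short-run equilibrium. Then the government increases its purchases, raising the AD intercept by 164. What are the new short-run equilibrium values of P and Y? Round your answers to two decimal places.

P = 151.27, Y = 3720.20

This is a positive demand shock: AD shifts right.
New AD: Y = 4174 − 3P.
Set AD = SRAS: 4174 − 3P = 1905 + 12P, so 2269 = 15P and P = 151.27.
Substituting into AD, Y = 3720.20.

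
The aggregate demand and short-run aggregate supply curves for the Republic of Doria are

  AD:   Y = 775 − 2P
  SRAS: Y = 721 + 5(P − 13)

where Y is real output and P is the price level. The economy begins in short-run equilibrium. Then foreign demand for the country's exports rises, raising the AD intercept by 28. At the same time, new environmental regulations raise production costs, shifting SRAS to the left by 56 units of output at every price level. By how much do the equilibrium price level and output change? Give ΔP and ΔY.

ΔP = +12, ΔY = +4

After both shocks: AD is Y = 803 − 2P and SRAS is Y = 600 + 5P.
Setting them equal: 203 = 7P, so P = 29.
Y = 803 − 2·29 = 745.
Initially P = 17, Y = 741, so ΔP = +12 and ΔY = +4.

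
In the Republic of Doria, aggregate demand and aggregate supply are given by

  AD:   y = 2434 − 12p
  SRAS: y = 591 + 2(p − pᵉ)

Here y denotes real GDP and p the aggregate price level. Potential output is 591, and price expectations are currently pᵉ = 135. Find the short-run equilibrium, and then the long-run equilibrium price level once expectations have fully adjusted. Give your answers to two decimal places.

Short run: p = 150.93, y = 622.86. Long run: p = 153.58.

Short run: with pᵉ = 135, SRAS is y = 321 + 2p. Setting AD = SRAS gives 2113 = 14p, so p = 150.93 and y = 2434 − 12p = 622.86.
Output 622.86 is above potential 591, so over time expected prices rise and SRAS shifts left until y returns to 591.
Long run: y = 591 on the AD curve gives 591 = 2434 − 12p, so p = 153.58.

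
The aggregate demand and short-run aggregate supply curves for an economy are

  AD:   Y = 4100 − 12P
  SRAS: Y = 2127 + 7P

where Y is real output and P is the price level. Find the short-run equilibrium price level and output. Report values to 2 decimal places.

Set AD = SRAS: 4100 − 12P = 2127 + 7P, so 1973 = 19P and P = 103.84.
Substituting into AD, Y = 4100 − 12P = 2853.89.

P = 103.84, Y = 2853.89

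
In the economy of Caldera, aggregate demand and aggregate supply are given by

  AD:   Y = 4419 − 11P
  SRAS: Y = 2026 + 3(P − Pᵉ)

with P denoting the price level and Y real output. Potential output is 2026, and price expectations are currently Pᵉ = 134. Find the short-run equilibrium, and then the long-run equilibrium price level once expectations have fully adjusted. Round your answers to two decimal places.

Short run: P = 199.64, Y = 2222.93. Long run: P = 217.55.

Short run: with Pᵉ = 134, SRAS is Y = 1624 + 3P. Setting AD = SRAS gives 2795 = 14P, so P = 199.64 and Y = 4419 − 11P = 2222.93.
Output 2222.93 is above potential 2026, so over time expected prices rise and SRAS shifts left until Y returns to 2026.
Long run: Y = 2026 on the AD curve gives 2026 = 4419 − 11P, so P = 217.55.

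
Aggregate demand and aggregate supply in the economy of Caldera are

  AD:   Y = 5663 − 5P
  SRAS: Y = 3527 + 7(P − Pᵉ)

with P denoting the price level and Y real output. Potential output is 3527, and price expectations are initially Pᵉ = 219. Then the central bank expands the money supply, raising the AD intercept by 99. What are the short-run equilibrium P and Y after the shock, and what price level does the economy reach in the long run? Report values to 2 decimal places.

Short run: P = 314.00, Y = 4192.00. Long run: P = 447.00.

AD shifts right: new AD is Y = 5762 − 5P. With Pᵉ = 219, SRAS is Y = 1994 + 7P.
Short run: 5762 − 5P = 1994 + 7P gives 3768 = 12P, so P = 314.00 and Y = 5762 − 5P = 4192.00.
Y = 4192.00 is above potential 3527; expectations adjust and SRAS shifts left until Y = 3527.
Long run: on the new AD curve, 3527 = 5762 − 5P gives P = 447.00.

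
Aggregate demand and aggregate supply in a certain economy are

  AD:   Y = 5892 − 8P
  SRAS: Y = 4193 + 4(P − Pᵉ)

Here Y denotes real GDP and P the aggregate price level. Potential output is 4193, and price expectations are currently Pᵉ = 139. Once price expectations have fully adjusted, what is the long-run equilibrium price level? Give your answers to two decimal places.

Short run: with Pᵉ = 139, SRAS is Y = 3637 + 4P. Setting AD = SRAS gives 2255 = 12P, so P = 187.92 and Y = 5892 − 8P = 4388.67.
Output 4388.67 is above potential 4193, so over time expected prices rise and SRAS shifts left until Y returns to 4193.
Long run: Y = 4193 on the AD curve gives 4193 = 5892 − 8P, so P = 212.38.

Long-run P = 212.38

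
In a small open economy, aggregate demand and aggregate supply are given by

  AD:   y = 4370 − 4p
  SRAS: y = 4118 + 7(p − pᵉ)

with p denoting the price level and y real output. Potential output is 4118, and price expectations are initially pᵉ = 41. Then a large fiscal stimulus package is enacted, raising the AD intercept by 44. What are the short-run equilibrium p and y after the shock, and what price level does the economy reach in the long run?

Short run: p = 53, y = 4202. Long run: p = 74.

AD shifts right: new AD is y = 4414 − 4p. With pᵉ = 41, SRAS is y = 3831 + 7p.
Short run: 4414 − 4p = 3831 + 7p gives 583 = 11p, so p = 53 and y = 4414 − 4·53 = 4202.
y = 4202 is above potential 4118; expectations adjust and SRAS shifts left until y = 4118.
Long run: on the new AD curve, 4118 = 4414 − 4p gives p = 74.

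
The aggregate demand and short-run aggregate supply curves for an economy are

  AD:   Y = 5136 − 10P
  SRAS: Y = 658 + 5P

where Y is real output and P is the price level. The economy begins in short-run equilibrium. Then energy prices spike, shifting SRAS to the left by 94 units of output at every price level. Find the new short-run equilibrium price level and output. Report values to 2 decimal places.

This is a negative supply shock: SRAS shifts left.
New SRAS: Y = 564 + 5P.
Set AD = SRAS: 5136 − 10P = 564 + 5P, so 4572 = 15P and P = 304.80.
Substituting into AD, Y = 2088.00.

P = 304.80, Y = 2088.00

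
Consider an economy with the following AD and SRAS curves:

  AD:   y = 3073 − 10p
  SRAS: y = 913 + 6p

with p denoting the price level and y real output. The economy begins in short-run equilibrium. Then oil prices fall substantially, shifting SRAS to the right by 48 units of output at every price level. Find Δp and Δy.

This is a positive supply shock: SRAS shifts right.
New SRAS: y = 961 + 6p.
Set AD = SRAS: 3073 − 10p = 961 + 6p, so 2112 = 16p and p = 132.
y = 3073 − 10·132 = 1753.
Initially p = 135, y = 1723, so Δp = -3 and Δy = +30.

Δp = -3, Δy = +30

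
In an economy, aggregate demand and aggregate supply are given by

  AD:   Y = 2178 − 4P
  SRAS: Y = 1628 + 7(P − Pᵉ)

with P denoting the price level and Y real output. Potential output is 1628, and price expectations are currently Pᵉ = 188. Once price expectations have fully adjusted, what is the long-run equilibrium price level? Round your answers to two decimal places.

Short run: with Pᵉ = 188, SRAS is Y = 312 + 7P. Setting AD = SRAS gives 1866 = 11P, so P = 169.64 and Y = 2178 − 4P = 1499.45.
Output 1499.45 is below potential 1628, so over time expected prices fall and SRAS shifts right until Y returns to 1628.
Long run: Y = 1628 on the AD curve gives 1628 = 2178 − 4P, so P = 137.50.

Long-run P = 137.50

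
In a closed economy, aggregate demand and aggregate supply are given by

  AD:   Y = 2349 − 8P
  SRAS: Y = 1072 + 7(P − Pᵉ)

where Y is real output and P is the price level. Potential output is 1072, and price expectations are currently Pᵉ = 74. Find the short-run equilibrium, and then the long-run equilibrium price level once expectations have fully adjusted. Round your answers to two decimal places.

Short run: P = 119.67, Y = 1391.67. Long run: P = 159.63.

Short run: with Pᵉ = 74, SRAS is Y = 554 + 7P. Setting AD = SRAS gives 1795 = 15P, so P = 119.67 and Y = 2349 − 8P = 1391.67.
Output 1391.67 is above potential 1072, so over time expected prices rise and SRAS shifts left until Y returns to 1072.
Long run: Y = 1072 on the AD curve gives 1072 = 2349 − 8P, so P = 159.63.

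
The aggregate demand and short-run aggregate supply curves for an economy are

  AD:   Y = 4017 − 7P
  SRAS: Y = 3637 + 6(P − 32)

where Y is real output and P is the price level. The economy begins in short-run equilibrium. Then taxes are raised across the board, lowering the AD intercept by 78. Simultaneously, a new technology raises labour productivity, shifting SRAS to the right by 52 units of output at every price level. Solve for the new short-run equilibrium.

P = 34, Y = 3701

After both shocks: AD is Y = 3939 − 7P and SRAS is Y = 3497 + 6P.
Setting them equal: 442 = 13P, so P = 34.
Y = 3939 − 7·34 = 3701.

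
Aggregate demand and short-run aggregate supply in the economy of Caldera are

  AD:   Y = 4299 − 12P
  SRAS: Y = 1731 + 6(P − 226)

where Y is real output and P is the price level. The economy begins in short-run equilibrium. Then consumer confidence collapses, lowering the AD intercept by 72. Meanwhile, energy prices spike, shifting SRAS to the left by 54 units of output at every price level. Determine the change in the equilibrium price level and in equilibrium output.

After both shocks: AD is Y = 4227 − 12P and SRAS is Y = 321 + 6P.
Setting them equal: 3906 = 18P, so P = 217.
Y = 4227 − 12·217 = 1623.
Initially P = 218, Y = 1683, so ΔP = -1 and ΔY = -60.

ΔP = -1, ΔY = -60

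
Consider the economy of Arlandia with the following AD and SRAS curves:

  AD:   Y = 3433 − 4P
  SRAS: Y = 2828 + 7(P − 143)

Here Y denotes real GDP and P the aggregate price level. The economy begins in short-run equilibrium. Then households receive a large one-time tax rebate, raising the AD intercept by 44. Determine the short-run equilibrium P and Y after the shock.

P = 150, Y = 2877

This is a positive demand shock: AD shifts right.
New AD: Y = 3477 − 4P.
SRAS can be written Y = 1827 + 7P.
Set AD = SRAS: 3477 − 4P = 1827 + 7P, so 1650 = 11P and P = 150.
Y = 3477 − 4·150 = 2877.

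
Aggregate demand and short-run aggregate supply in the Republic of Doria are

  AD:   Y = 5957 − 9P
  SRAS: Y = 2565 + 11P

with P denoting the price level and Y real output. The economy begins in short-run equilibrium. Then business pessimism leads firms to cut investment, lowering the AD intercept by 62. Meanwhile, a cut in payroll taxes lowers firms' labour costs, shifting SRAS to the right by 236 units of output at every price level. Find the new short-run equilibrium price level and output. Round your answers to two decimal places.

After both shocks: AD is Y = 5895 − 9P and SRAS is Y = 2801 + 11P.
Setting them equal: 3094 = 20P, so P = 154.70.
Substituting into AD, Y = 4502.70.

P = 154.70, Y = 4502.70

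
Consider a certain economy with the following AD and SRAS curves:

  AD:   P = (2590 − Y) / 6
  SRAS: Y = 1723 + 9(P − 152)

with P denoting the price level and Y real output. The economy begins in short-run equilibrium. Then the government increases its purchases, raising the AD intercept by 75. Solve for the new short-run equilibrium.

P = 154, Y = 1741

This is a positive demand shock: AD shifts right.
New AD: Y = 2665 − 6P.
SRAS can be written Y = 355 + 9P.
Set AD = SRAS: 2665 − 6P = 355 + 9P, so 2310 = 15P and P = 154.
Y = 2665 − 6·154 = 1741.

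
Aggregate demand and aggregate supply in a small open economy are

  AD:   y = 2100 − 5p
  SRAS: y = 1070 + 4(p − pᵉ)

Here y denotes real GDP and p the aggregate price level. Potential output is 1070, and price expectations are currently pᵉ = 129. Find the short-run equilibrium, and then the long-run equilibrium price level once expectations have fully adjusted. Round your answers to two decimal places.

Short run: p = 171.78, y = 1241.11. Long run: p = 206.00.

Short run: with pᵉ = 129, SRAS is y = 554 + 4p. Setting AD = SRAS gives 1546 = 9p, so p = 171.78 and y = 2100 − 5p = 1241.11.
Output 1241.11 is above potential 1070, so over time expected prices rise and SRAS shifts left until y returns to 1070.
Long run: y = 1070 on the AD curve gives 1070 = 2100 − 5p, so p = 206.00.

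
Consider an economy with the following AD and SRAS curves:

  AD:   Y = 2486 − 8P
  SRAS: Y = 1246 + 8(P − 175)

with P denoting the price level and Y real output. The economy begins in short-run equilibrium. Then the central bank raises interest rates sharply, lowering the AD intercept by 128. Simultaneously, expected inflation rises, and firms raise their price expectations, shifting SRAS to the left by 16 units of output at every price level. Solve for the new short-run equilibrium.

After both shocks: AD is Y = 2358 − 8P and SRAS is Y = 8P − 170.
Setting them equal: 2528 = 16P, so P = 158.
Y = 2358 − 8·158 = 1094.

P = 158, Y = 1094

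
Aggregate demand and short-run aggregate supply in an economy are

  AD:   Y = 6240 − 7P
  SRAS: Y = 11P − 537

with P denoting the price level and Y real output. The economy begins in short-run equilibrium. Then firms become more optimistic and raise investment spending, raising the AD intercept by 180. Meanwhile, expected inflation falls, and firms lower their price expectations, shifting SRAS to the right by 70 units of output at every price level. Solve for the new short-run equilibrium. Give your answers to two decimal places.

P = 382.61, Y = 3741.72

After both shocks: AD is Y = 6420 − 7P and SRAS is Y = 11P − 467.
Setting them equal: 6887 = 18P, so P = 382.61.
Substituting into AD, Y = 3741.72.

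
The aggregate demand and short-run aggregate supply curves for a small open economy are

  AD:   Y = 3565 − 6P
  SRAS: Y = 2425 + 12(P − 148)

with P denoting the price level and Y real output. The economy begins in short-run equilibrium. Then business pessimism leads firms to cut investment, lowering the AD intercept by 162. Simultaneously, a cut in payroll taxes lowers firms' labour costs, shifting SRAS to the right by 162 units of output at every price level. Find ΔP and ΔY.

ΔP = -18, ΔY = -54

After both shocks: AD is Y = 3403 − 6P and SRAS is Y = 811 + 12P.
Setting them equal: 2592 = 18P, so P = 144.
Y = 3403 − 6·144 = 2539.
Initially P = 162, Y = 2593, so ΔP = -18 and ΔY = -54.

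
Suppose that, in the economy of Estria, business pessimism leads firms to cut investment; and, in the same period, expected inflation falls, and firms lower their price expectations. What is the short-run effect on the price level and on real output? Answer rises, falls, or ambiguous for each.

Price level: falls; output: ambiguous

The first event is a negative demand shock: AD shifts left, which by itself pushes P down and Y down.
The second is a favourable supply shock: SRAS shifts right, which by itself pushes P down and Y up.
Both shocks push P down, so P falls. The two shocks push Y in opposite directions, so the effect on Y is ambiguous.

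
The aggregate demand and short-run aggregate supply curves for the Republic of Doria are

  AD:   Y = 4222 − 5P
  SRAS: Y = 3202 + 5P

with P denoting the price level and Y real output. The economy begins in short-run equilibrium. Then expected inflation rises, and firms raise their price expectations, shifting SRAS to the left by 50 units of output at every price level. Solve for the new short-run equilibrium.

This is a negative supply shock: SRAS shifts left.
New SRAS: Y = 3152 + 5P.
Set AD = SRAS: 4222 − 5P = 3152 + 5P, so 1070 = 10P and P = 107.
Y = 4222 − 5·107 = 3687.

P = 107, Y = 3687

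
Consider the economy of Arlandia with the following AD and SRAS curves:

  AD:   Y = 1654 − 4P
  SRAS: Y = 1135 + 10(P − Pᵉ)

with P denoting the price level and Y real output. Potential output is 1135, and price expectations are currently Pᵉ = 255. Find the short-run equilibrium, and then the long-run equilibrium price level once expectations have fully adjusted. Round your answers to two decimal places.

Short run: with Pᵉ = 255, SRAS is Y = 10P − 1415. Setting AD = SRAS gives 3069 = 14P, so P = 219.21 and Y = 1654 − 4P = 777.14.
Output 777.14 is below potential 1135, so over time expected prices fall and SRAS shifts right until Y returns to 1135.
Long run: Y = 1135 on the AD curve gives 1135 = 1654 − 4P, so P = 129.75.

Short run: P = 219.21, Y = 777.14. Long run: P = 129.75.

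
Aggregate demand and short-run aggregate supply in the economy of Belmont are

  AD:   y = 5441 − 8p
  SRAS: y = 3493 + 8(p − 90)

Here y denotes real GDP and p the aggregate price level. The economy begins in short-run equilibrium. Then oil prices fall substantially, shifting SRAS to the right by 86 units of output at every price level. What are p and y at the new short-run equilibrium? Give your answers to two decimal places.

This is a positive supply shock: SRAS shifts right.
New SRAS: y = 2859 + 8p.
Set AD = SRAS: 5441 − 8p = 2859 + 8p, so 2582 = 16p and p = 161.38.
Substituting into AD, y = 4150.00.

p = 161.38, y = 4150.00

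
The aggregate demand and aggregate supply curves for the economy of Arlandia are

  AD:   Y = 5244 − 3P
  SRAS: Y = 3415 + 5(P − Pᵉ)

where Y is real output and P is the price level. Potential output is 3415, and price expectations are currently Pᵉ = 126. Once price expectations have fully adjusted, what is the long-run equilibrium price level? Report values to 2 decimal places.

Short run: with Pᵉ = 126, SRAS is Y = 2785 + 5P. Setting AD = SRAS gives 2459 = 8P, so P = 307.38 and Y = 5244 − 3P = 4321.88.
Output 4321.88 is above potential 3415, so over time expected prices rise and SRAS shifts left until Y returns to 3415.
Long run: Y = 3415 on the AD curve gives 3415 = 5244 − 3P, so P = 609.67.

Long-run P = 609.67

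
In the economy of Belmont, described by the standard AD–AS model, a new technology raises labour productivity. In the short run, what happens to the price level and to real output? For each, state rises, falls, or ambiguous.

Price level: falls; output: rises

This is a favourable supply shock: SRAS shifts right.
Moving along the downward-sloping AD curve, P falls and Y rises.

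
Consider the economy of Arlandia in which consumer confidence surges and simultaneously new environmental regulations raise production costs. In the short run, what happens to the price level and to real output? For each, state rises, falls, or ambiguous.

Price level: rises; output: ambiguous

The first event is a positive demand shock: AD shifts right, which by itself pushes P up and Y up.
The second is an adverse supply shock: SRAS shifts left, which by itself pushes P up and Y down.
Both shocks push P up, so P rises. The two shocks push Y in opposite directions, so the effect on Y is ambiguous.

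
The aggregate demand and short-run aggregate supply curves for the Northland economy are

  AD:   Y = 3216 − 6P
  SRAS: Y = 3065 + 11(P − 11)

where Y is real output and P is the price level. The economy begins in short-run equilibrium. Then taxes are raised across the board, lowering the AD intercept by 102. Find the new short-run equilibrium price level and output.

P = 10, Y = 3054

This is a negative demand shock: AD shifts left.
New AD: Y = 3114 − 6P.
SRAS can be written Y = 2944 + 11P.
Set AD = SRAS: 3114 − 6P = 2944 + 11P, so 170 = 17P and P = 10.
Y = 3114 − 6·10 = 3054.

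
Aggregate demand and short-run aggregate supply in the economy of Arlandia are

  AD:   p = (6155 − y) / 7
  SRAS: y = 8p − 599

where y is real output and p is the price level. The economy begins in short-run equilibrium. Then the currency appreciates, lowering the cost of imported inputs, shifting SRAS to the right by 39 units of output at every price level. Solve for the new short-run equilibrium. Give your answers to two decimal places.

p = 447.67, y = 3021.33

This is a positive supply shock: SRAS shifts right.
New SRAS: y = 8p − 560.
Set AD = SRAS: 6155 − 7p = 8p − 560, so 6715 = 15p and p = 447.67.
Substituting into AD, y = 3021.33.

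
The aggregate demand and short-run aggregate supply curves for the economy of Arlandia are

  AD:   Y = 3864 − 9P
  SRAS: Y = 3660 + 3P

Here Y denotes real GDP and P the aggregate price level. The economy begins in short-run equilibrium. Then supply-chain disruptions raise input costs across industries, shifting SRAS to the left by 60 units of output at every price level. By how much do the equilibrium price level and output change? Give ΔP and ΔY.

ΔP = +5, ΔY = -45

This is a negative supply shock: SRAS shifts left.
New SRAS: Y = 3600 + 3P.
Set AD = SRAS: 3864 − 9P = 3600 + 3P, so 264 = 12P and P = 22.
Y = 3864 − 9·22 = 3666.
Initially P = 17, Y = 3711, so ΔP = +5 and ΔY = -45.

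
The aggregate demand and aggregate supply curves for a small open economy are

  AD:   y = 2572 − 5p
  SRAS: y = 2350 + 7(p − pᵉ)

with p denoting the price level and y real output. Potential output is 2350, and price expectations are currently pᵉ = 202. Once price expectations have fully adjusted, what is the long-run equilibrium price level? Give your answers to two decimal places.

Short run: with pᵉ = 202, SRAS is y = 936 + 7p. Setting AD = SRAS gives 1636 = 12p, so p = 136.33 and y = 2572 − 5p = 1890.33.
Output 1890.33 is below potential 2350, so over time expected prices fall and SRAS shifts right until y returns to 2350.
Long run: y = 2350 on the AD curve gives 2350 = 2572 − 5p, so p = 44.40.

Long-run p = 44.40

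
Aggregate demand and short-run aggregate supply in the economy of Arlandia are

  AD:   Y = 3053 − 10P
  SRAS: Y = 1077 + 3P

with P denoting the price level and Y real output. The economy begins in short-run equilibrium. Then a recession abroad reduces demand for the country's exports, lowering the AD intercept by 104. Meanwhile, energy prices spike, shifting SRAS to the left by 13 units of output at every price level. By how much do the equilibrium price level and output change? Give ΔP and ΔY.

After both shocks: AD is Y = 2949 − 10P and SRAS is Y = 1064 + 3P.
Setting them equal: 1885 = 13P, so P = 145.
Y = 2949 − 10·145 = 1499.
Initially P = 152, Y = 1533, so ΔP = -7 and ΔY = -34.

ΔP = -7, ΔY = -34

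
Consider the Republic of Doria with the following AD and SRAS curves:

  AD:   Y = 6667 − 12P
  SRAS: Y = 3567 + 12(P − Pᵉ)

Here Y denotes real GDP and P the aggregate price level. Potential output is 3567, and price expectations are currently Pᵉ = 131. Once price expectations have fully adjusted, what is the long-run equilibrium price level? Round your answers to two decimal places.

Long-run P = 258.33

Short run: with Pᵉ = 131, SRAS is Y = 1995 + 12P. Setting AD = SRAS gives 4672 = 24P, so P = 194.67 and Y = 6667 − 12P = 4331.00.
Output 4331.00 is above potential 3567, so over time expected prices rise and SRAS shifts left until Y returns to 3567.
Long run: Y = 3567 on the AD curve gives 3567 = 6667 − 12P, so P = 258.33.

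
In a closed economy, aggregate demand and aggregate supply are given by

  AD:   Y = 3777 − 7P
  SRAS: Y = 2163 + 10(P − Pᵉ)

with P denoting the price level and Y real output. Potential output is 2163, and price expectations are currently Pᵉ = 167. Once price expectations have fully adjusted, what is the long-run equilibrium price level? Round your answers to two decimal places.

Short run: with Pᵉ = 167, SRAS is Y = 493 + 10P. Setting AD = SRAS gives 3284 = 17P, so P = 193.18 and Y = 3777 − 7P = 2424.76.
Output 2424.76 is above potential 2163, so over time expected prices rise and SRAS shifts left until Y returns to 2163.
Long run: Y = 2163 on the AD curve gives 2163 = 3777 − 7P, so P = 230.57.

Long-run P = 230.57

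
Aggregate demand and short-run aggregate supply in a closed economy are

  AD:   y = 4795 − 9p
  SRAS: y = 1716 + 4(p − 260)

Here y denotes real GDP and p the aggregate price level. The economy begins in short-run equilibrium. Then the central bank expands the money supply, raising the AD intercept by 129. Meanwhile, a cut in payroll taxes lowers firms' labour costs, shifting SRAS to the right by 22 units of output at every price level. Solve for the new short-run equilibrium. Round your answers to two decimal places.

p = 325.08, y = 1998.31

After both shocks: AD is y = 4924 − 9p and SRAS is y = 698 + 4p.
Setting them equal: 4226 = 13p, so p = 325.08.
Substituting into AD, y = 1998.31.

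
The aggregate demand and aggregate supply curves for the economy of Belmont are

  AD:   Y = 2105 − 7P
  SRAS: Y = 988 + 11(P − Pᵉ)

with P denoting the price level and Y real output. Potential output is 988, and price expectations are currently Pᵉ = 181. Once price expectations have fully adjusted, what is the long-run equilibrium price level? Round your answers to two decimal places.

Short run: with Pᵉ = 181, SRAS is Y = 11P − 1003. Setting AD = SRAS gives 3108 = 18P, so P = 172.67 and Y = 2105 − 7P = 896.33.
Output 896.33 is below potential 988, so over time expected prices fall and SRAS shifts right until Y returns to 988.
Long run: Y = 988 on the AD curve gives 988 = 2105 − 7P, so P = 159.57.

Long-run P = 159.57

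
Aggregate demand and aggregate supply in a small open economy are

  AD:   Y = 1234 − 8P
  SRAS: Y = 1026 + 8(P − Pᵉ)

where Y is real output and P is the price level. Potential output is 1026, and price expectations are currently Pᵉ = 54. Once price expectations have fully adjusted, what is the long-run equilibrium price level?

Long-run P = 26

Short run: with Pᵉ = 54, SRAS is Y = 594 + 8P. Setting AD = SRAS gives 640 = 16P, so P = 40 and Y = 1234 − 8·40 = 914.
Output 914 is below potential 1026, so over time expected prices fall and SRAS shifts right until Y returns to 1026.
Long run: Y = 1026 on the AD curve gives 1026 = 1234 − 8P, so P = 26.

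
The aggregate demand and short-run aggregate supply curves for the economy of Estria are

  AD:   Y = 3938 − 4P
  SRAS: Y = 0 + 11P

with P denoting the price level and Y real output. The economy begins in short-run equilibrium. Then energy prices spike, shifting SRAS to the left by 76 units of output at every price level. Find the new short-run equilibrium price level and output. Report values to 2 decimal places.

This is a negative supply shock: SRAS shifts left.
New SRAS: Y = 11P − 76.
Set AD = SRAS: 3938 − 4P = 11P − 76, so 4014 = 15P and P = 267.60.
Substituting into AD, Y = 2867.60.

P = 267.60, Y = 2867.60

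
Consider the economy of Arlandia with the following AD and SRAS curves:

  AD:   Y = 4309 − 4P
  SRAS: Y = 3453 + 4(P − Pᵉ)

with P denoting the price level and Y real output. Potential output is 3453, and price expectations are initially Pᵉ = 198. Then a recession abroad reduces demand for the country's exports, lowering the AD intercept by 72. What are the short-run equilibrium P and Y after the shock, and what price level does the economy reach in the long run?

AD shifts left: new AD is Y = 4237 − 4P. With Pᵉ = 198, SRAS is Y = 2661 + 4P.
Short run: 4237 − 4P = 2661 + 4P gives 1576 = 8P, so P = 197 and Y = 4237 − 4·197 = 3449.
Y = 3449 is below potential 3453; expectations adjust and SRAS shifts right until Y = 3453.
Long run: on the new AD curve, 3453 = 4237 − 4P gives P = 196.

Short run: P = 197, Y = 3449. Long run: P = 196.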